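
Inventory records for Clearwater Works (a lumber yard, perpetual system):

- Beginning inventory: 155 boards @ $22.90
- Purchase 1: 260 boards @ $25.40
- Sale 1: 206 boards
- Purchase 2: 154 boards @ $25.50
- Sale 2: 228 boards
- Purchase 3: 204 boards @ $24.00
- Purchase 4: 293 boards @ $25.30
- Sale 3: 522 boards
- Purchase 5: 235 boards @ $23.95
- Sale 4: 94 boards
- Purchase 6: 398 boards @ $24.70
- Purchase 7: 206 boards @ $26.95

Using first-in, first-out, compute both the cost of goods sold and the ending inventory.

Sale 1 (206) [FIFO — oldest first]: 155 @ $22.90 + 51 @ $25.40 = $4,844.90
Sale 2 (228) [FIFO — oldest first]: 209 @ $25.40 + 19 @ $25.50 = $5,793.10
Sale 3 (522) [FIFO — oldest first]: 135 @ $25.50 + 204 @ $24.00 + 183 @ $25.30 = $12,968.40
Sale 4 (94) [FIFO — oldest first]: 94 @ $25.30 = $2,378.20
Total COGS = $4,844.90 + $5,793.10 + $12,968.40 + $2,378.20 = $25,984.60
Ending inventory: 16 @ $25.30 + 235 @ $23.95 + 398 @ $24.70 + 206 @ $26.95 = $21,415.35

COGS = $25,984.60; ending inventory = $21,415.35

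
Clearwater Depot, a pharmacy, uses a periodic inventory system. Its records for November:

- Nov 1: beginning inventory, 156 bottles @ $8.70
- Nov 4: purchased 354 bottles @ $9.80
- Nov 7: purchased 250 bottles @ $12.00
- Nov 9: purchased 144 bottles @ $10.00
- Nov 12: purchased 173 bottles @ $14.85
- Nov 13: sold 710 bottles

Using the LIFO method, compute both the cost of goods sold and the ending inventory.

COGS = $8,410.45; ending inventory = $3,425.00

Nov 13, 710 sold [LIFO — newest first]: 173 @ $14.85 + 144 @ $10.00 + 250 @ $12.00 + 143 @ $9.80 = $8,410.45
Ending inventory: 156 @ $8.70 + 211 @ $9.80 = $3,425.00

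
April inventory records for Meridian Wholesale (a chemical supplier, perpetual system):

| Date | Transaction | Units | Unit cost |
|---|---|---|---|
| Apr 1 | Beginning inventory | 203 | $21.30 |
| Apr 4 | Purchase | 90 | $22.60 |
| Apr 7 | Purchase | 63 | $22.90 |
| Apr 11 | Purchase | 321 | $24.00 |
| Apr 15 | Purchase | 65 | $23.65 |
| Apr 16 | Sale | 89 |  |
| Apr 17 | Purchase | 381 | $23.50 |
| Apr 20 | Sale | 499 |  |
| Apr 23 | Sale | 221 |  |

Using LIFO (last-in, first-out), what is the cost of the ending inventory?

Ending inventory = $6,838.80

Apr 16, 89 sold [LIFO — newest first]: 65 @ $23.65 + 24 @ $24.00 = $2,113.25
Apr 20, 499 sold [LIFO — newest first]: 381 @ $23.50 + 118 @ $24.00 = $11,785.50
Apr 23, 221 sold [LIFO — newest first]: 179 @ $24.00 + 42 @ $22.90 = $5,257.80
Total COGS = $2,113.25 + $11,785.50 + $5,257.80 = $19,156.55
Ending inventory: 203 @ $21.30 + 90 @ $22.60 + 21 @ $22.90 = $6,838.80
Check: goods available $25,995.35 = COGS $19,156.55 + ending $6,838.80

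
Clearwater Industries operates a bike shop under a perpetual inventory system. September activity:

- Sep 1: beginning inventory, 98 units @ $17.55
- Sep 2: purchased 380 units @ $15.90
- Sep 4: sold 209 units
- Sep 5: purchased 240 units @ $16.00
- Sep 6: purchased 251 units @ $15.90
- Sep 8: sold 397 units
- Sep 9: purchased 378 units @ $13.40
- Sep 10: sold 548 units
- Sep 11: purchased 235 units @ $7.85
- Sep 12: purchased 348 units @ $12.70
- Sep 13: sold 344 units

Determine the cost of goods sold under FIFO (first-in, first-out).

COGS = $21,843.35

Sep 4, 209 sold [FIFO — oldest first]: 98 @ $17.55 + 111 @ $15.90 = $3,484.80
Sep 8, 397 sold [FIFO — oldest first]: 269 @ $15.90 + 128 @ $16.00 = $6,325.10
Sep 10, 548 sold [FIFO — oldest first]: 112 @ $16.00 + 251 @ $15.90 + 185 @ $13.40 = $8,261.90
Sep 13, 344 sold [FIFO — oldest first]: 193 @ $13.40 + 151 @ $7.85 = $3,771.55
Total COGS = $3,484.80 + $6,325.10 + $8,261.90 + $3,771.55 = $21,843.35
Ending inventory: 84 @ $7.85 + 348 @ $12.70 = $5,079.00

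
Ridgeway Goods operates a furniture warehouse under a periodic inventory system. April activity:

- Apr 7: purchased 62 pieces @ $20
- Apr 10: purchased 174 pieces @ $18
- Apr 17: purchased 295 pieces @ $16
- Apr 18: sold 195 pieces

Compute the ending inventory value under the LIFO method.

Apr 18, 195 sold [LIFO — newest first]: 195 @ $16 = $3,120
Ending inventory: 62 @ $20 + 174 @ $18 + 100 @ $16 = $5,972
Check: goods available $9,092 = COGS $3,120 + ending $5,972

Ending inventory = $5,972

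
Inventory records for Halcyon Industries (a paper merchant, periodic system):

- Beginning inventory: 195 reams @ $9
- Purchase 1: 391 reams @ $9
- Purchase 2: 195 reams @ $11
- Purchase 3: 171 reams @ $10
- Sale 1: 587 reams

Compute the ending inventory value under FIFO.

Ending inventory = $3,844

Sale 1 (587) [FIFO — oldest first]: 195 @ $9 + 391 @ $9 + 1 @ $11 = $5,285
Ending inventory: 194 @ $11 + 171 @ $10 = $3,844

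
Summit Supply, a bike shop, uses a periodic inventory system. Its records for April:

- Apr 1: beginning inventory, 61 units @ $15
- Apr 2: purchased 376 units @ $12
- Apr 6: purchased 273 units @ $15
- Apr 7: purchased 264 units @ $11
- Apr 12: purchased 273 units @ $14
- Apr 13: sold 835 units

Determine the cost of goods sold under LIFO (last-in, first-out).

Apr 13, 835 sold [LIFO — newest first]: 273 @ $14 + 264 @ $11 + 273 @ $15 + 25 @ $12 = $11,121
Ending inventory: 61 @ $15 + 351 @ $12 = $5,127

COGS = $11,121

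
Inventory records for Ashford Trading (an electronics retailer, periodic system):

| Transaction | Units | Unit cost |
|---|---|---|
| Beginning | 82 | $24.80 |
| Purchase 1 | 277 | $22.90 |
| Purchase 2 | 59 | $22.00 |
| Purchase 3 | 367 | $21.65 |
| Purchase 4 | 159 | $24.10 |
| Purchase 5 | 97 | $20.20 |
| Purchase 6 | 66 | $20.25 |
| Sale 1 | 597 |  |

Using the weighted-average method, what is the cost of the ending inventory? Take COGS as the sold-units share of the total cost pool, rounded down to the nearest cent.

Ending inventory = $11,401.64

Sale 1, sell 597: 597/1107 × $24,748.25 → $13,346.61
Ending inventory (cost pool remaining) = $11,401.64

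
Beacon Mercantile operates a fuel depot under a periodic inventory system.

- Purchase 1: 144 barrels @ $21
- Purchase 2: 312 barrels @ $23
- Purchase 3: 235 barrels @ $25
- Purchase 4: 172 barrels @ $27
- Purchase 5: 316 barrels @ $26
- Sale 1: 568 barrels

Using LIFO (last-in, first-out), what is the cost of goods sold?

COGS = $14,860

Sale 1 (568) [LIFO — newest first]: 316 @ $26 + 172 @ $27 + 80 @ $25 = $14,860
Ending inventory: 144 @ $21 + 312 @ $23 + 155 @ $25 = $14,075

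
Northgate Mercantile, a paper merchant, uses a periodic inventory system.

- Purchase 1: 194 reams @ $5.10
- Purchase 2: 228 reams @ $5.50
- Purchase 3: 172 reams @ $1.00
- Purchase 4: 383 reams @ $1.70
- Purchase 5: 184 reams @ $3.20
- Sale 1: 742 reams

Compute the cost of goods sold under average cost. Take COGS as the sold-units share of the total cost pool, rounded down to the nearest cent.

Sale 1, sell 742: 742/1161 × $3,655.30 → $2,336.11
Ending inventory (cost pool remaining) = $1,319.19

COGS = $2,336.11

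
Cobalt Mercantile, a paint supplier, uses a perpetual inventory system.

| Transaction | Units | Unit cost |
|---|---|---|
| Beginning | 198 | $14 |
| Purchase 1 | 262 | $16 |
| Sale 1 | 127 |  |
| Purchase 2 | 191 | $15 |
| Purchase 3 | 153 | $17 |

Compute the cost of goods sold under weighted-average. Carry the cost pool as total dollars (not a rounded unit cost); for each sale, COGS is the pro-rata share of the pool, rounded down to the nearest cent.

After Beginning: 198 on hand, pool $2,772.00 (≈ $14.0000 each)
After Purchase 1: 460 on hand, pool $6,964.00 (≈ $15.1391 each)
Sale 1, sell 127: 127/460 × $6,964.00 → $1,922.66
After Purchase 2: 524 on hand, pool $7,906.34 (≈ $15.0884 each)
After Purchase 3: 677 on hand, pool $10,507.34 (≈ $15.5204 each)
Ending inventory (cost pool remaining) = $10,507.34

COGS = $1,922.66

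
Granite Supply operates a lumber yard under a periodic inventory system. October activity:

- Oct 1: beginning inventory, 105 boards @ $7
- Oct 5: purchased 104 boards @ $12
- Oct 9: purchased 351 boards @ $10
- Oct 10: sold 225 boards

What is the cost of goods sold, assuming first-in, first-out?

COGS = $2,143

Oct 10, 225 sold [FIFO — oldest first]: 105 @ $7 + 104 @ $12 + 16 @ $10 = $2,143
Ending inventory: 335 @ $10 = $3,350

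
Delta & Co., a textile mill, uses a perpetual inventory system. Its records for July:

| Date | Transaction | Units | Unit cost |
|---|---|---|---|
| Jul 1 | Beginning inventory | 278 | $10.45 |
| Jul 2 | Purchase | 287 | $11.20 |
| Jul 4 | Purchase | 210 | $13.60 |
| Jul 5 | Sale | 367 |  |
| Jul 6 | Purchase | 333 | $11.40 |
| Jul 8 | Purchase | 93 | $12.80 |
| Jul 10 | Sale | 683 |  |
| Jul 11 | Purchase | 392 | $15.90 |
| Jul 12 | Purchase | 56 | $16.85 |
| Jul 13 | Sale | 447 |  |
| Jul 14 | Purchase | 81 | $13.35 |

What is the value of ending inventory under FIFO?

Jul 5, 367 sold [FIFO — oldest first]: 278 @ $10.45 + 89 @ $11.20 = $3,901.90
Jul 10, 683 sold [FIFO — oldest first]: 198 @ $11.20 + 210 @ $13.60 + 275 @ $11.40 = $8,208.60
Jul 13, 447 sold [FIFO — oldest first]: 58 @ $11.40 + 93 @ $12.80 + 296 @ $15.90 = $6,558.00
Total COGS = $3,901.90 + $8,208.60 + $6,558.00 = $18,668.50
Ending inventory: 96 @ $15.90 + 56 @ $16.85 + 81 @ $13.35 = $3,551.35
Check: goods available $22,219.85 = COGS $18,668.50 + ending $3,551.35

Ending inventory = $3,551.35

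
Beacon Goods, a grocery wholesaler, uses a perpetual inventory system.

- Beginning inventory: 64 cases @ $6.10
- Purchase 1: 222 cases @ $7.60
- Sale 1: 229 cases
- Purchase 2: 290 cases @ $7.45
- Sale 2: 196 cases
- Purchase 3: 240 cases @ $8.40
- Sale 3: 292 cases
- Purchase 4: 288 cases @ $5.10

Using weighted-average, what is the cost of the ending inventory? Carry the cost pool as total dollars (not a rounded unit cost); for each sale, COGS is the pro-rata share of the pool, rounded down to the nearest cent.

After Beginning: 64 on hand, pool $390.40 (≈ $6.1000 each)
After Purchase 1: 286 on hand, pool $2,077.60 (≈ $7.2643 each)
Sale 1, sell 229: 229/286 × $2,077.60 → $1,663.53
After Purchase 2: 347 on hand, pool $2,574.57 (≈ $7.4195 each)
Sale 2, sell 196: 196/347 × $2,574.57 → $1,454.22
After Purchase 3: 391 on hand, pool $3,136.35 (≈ $8.0214 each)
Sale 3, sell 292: 292/391 × $3,136.35 → $2,342.23
After Purchase 4: 387 on hand, pool $2,262.92 (≈ $5.8473 each)
Total COGS = $1,663.53 + $1,454.22 + $2,342.23 = $5,459.98
Ending inventory (cost pool remaining) = $2,262.92
Check: goods available $7,722.90 = COGS $5,459.98 + ending $2,262.92

Ending inventory = $2,262.92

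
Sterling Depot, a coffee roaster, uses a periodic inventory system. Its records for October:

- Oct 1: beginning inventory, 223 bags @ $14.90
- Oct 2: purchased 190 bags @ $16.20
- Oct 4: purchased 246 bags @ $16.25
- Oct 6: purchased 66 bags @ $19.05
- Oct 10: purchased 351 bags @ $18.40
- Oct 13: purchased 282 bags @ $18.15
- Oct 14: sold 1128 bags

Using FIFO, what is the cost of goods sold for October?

Oct 14, 1128 sold [FIFO — oldest first]: 223 @ $14.90 + 190 @ $16.20 + 246 @ $16.25 + 66 @ $19.05 + 351 @ $18.40 + 52 @ $18.15 = $19,057.70
Ending inventory: 230 @ $18.15 = $4,174.50
Check: goods available $23,232.20 = COGS $19,057.70 + ending $4,174.50

COGS = $19,057.70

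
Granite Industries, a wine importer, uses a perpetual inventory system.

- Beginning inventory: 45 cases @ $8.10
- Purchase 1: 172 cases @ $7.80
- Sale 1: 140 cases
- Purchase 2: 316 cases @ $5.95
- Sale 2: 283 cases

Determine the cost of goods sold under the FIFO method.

COGS = $2,931.80

Sale 1 (140) [FIFO — oldest first]: 45 @ $8.10 + 95 @ $7.80 = $1,105.50
Sale 2 (283) [FIFO — oldest first]: 77 @ $7.80 + 206 @ $5.95 = $1,826.30
Total COGS = $1,105.50 + $1,826.30 = $2,931.80
Ending inventory: 110 @ $5.95 = $654.50
Check: goods available $3,586.30 = COGS $2,931.80 + ending $654.50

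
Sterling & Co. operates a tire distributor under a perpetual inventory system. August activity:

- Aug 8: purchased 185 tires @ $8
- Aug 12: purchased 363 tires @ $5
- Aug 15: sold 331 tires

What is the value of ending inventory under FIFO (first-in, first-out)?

Aug 15, 331 sold [FIFO — oldest first]: 185 @ $8 + 146 @ $5 = $2,210
Ending inventory: 217 @ $5 = $1,085

Ending inventory = $1,085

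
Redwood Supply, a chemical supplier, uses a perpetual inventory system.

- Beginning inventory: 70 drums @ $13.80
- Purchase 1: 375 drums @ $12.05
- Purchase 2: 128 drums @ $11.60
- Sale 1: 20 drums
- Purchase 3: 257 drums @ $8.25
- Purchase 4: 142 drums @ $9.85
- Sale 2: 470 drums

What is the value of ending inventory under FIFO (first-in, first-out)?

Ending inventory = $4,481.75

Sale 1 (20) [FIFO — oldest first]: 20 @ $13.80 = $276.00
Sale 2 (470) [FIFO — oldest first]: 50 @ $13.80 + 375 @ $12.05 + 45 @ $11.60 = $5,730.75
Total COGS = $276.00 + $5,730.75 = $6,006.75
Ending inventory: 83 @ $11.60 + 257 @ $8.25 + 142 @ $9.85 = $4,481.75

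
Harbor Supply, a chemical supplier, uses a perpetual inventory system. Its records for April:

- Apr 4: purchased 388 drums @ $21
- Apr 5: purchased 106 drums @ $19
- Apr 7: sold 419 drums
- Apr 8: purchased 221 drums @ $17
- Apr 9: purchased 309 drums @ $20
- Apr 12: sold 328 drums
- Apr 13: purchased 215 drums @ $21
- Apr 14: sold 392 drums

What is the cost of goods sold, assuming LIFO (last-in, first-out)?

COGS = $22,614

Apr 7, 419 sold [LIFO — newest first]: 106 @ $19 + 313 @ $21 = $8,587
Apr 12, 328 sold [LIFO — newest first]: 309 @ $20 + 19 @ $17 = $6,503
Apr 14, 392 sold [LIFO — newest first]: 215 @ $21 + 177 @ $17 = $7,524
Total COGS = $8,587 + $6,503 + $7,524 = $22,614
Ending inventory: 75 @ $21 + 25 @ $17 = $2,000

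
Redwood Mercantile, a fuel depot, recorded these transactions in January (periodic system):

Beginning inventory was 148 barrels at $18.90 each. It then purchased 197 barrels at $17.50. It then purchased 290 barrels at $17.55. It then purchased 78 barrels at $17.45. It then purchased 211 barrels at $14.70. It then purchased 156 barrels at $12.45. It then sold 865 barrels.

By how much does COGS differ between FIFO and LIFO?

$1,160.20

FIFO COGS: 148 @ $18.90 + 197 @ $17.50 + 290 @ $17.55 + 78 @ $17.45 + 152 @ $14.70 = $14,929.70
LIFO COGS: 156 @ $12.45 + 211 @ $14.70 + 78 @ $17.45 + 290 @ $17.55 + 130 @ $17.50 = $13,769.50
Difference = |$14,929.70 − $13,769.50| = $1,160.20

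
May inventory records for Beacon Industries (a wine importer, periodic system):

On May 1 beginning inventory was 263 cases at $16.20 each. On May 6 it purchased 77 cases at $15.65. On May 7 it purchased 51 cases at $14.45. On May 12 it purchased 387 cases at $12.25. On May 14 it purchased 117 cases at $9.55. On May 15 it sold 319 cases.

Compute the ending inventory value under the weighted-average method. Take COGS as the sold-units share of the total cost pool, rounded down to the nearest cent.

Ending inventory = $7,761.98

May 15, sell 319: 319/895 × $12,060.70 → $4,298.72
Ending inventory (cost pool remaining) = $7,761.98
Check: goods available $12,060.70 = COGS $4,298.72 + ending $7,761.98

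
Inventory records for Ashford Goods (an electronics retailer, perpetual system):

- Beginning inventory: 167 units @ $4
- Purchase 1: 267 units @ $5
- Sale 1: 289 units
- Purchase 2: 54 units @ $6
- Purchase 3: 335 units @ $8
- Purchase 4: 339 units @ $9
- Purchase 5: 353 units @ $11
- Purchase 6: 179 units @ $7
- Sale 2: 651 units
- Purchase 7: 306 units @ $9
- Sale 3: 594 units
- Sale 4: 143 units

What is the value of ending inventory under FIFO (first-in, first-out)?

Ending inventory = $2,873

Sale 1 (289) [FIFO — oldest first]: 167 @ $4 + 122 @ $5 = $1,278
Sale 2 (651) [FIFO — oldest first]: 145 @ $5 + 54 @ $6 + 335 @ $8 + 117 @ $9 = $4,782
Sale 3 (594) [FIFO — oldest first]: 222 @ $9 + 353 @ $11 + 19 @ $7 = $6,014
Sale 4 (143) [FIFO — oldest first]: 143 @ $7 = $1,001
Total COGS = $1,278 + $4,782 + $6,014 + $1,001 = $13,075
Ending inventory: 17 @ $7 + 306 @ $9 = $2,873
Check: goods available $15,948 = COGS $13,075 + ending $2,873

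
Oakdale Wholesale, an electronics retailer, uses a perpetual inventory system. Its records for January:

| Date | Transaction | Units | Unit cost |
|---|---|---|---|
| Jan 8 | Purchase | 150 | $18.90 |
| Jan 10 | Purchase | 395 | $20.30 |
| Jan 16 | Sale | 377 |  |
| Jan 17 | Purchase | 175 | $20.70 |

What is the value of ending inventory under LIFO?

Jan 16, 377 sold [LIFO — newest first]: 377 @ $20.30 = $7,653.10
Ending inventory: 150 @ $18.90 + 18 @ $20.30 + 175 @ $20.70 = $6,822.90
Check: goods available $14,476.00 = COGS $7,653.10 + ending $6,822.90

Ending inventory = $6,822.90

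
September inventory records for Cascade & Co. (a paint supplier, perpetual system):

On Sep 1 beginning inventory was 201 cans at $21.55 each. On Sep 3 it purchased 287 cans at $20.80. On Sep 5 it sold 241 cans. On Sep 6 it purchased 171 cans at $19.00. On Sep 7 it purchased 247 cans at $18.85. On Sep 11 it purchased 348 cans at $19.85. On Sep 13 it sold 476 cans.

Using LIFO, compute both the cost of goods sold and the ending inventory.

COGS = $14,333.40; ending inventory = $10,780.50

Sep 5, 241 sold [LIFO — newest first]: 241 @ $20.80 = $5,012.80
Sep 13, 476 sold [LIFO — newest first]: 348 @ $19.85 + 128 @ $18.85 = $9,320.60
Total COGS = $5,012.80 + $9,320.60 = $14,333.40
Ending inventory: 201 @ $21.55 + 46 @ $20.80 + 171 @ $19.00 + 119 @ $18.85 = $10,780.50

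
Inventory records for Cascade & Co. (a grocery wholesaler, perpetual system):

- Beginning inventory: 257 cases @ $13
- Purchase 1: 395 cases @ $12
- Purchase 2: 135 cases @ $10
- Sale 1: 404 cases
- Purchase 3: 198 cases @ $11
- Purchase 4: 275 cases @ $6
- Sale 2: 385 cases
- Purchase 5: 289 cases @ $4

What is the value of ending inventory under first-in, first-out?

Sale 1 (404) [FIFO — oldest first]: 257 @ $13 + 147 @ $12 = $5,105
Sale 2 (385) [FIFO — oldest first]: 248 @ $12 + 135 @ $10 + 2 @ $11 = $4,348
Total COGS = $5,105 + $4,348 = $9,453
Ending inventory: 196 @ $11 + 275 @ $6 + 289 @ $4 = $4,962
Check: goods available $14,415 = COGS $9,453 + ending $4,962

Ending inventory = $4,962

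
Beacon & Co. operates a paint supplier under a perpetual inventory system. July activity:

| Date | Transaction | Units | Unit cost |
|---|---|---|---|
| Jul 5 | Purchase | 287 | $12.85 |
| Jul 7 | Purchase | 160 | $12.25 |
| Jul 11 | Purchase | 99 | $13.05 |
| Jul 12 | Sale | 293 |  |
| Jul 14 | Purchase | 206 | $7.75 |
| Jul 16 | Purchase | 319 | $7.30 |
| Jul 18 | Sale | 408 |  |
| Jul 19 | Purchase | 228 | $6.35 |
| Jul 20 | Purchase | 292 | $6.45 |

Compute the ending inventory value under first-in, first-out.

Ending inventory = $6,055.15

Jul 12, 293 sold [FIFO — oldest first]: 287 @ $12.85 + 6 @ $12.25 = $3,761.45
Jul 18, 408 sold [FIFO — oldest first]: 154 @ $12.25 + 99 @ $13.05 + 155 @ $7.75 = $4,379.70
Total COGS = $3,761.45 + $4,379.70 = $8,141.15
Ending inventory: 51 @ $7.75 + 319 @ $7.30 + 228 @ $6.35 + 292 @ $6.45 = $6,055.15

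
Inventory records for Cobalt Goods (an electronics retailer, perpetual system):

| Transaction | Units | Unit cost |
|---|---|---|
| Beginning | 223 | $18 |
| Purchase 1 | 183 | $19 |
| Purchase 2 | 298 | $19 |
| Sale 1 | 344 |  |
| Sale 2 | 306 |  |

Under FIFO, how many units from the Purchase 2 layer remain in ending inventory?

54

Sale 1 (344) [FIFO — oldest first]: 223 @ $18 + 121 @ $19 = $6,313
Sale 2 (306) [FIFO — oldest first]: 62 @ $19 + 244 @ $19 = $5,814
Total COGS = $6,313 + $5,814 = $12,127
Ending inventory: 54 @ $19 = $1,026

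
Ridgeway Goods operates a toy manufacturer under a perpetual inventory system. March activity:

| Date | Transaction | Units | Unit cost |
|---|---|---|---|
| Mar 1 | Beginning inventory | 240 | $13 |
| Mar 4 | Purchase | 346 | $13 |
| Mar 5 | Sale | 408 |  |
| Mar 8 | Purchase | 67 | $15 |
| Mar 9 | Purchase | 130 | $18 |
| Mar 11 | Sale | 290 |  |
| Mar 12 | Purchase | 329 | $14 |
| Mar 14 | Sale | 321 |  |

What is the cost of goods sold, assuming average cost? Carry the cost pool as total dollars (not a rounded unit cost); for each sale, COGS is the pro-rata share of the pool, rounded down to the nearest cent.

COGS = $14,246.17

After Mar 1: 240 on hand, pool $3,120.00 (≈ $13.0000 each)
After Mar 4: 586 on hand, pool $7,618.00 (≈ $13.0000 each)
Mar 5, sell 408: 408/586 × $7,618.00 → $5,304.00
After Mar 8: 245 on hand, pool $3,319.00 (≈ $13.5469 each)
After Mar 9: 375 on hand, pool $5,659.00 (≈ $15.0907 each)
Mar 11, sell 290: 290/375 × $5,659.00 → $4,376.29
After Mar 12: 414 on hand, pool $5,888.71 (≈ $14.2239 each)
Mar 14, sell 321: 321/414 × $5,888.71 → $4,565.88
Total COGS = $5,304.00 + $4,376.29 + $4,565.88 = $14,246.17
Ending inventory (cost pool remaining) = $1,322.83
Check: goods available $15,569.00 = COGS $14,246.17 + ending $1,322.83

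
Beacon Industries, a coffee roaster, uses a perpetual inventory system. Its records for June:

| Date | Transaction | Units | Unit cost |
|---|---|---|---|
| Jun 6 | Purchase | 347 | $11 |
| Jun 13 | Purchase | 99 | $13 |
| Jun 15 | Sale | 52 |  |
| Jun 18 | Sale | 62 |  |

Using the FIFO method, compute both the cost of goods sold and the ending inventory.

COGS = $1,254; ending inventory = $3,850

Jun 15, 52 sold [FIFO — oldest first]: 52 @ $11 = $572
Jun 18, 62 sold [FIFO — oldest first]: 62 @ $11 = $682
Total COGS = $572 + $682 = $1,254
Ending inventory: 233 @ $11 + 99 @ $13 = $3,850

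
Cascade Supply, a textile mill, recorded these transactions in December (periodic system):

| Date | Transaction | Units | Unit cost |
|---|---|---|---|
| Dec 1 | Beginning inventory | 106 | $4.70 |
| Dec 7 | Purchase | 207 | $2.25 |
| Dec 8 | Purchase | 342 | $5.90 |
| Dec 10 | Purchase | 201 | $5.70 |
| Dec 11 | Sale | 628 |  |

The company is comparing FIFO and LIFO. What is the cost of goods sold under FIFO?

COGS = $2,822.45

FIFO COGS: 106 @ $4.70 + 207 @ $2.25 + 315 @ $5.90 = $2,822.45
LIFO COGS: 201 @ $5.70 + 342 @ $5.90 + 85 @ $2.25 = $3,354.75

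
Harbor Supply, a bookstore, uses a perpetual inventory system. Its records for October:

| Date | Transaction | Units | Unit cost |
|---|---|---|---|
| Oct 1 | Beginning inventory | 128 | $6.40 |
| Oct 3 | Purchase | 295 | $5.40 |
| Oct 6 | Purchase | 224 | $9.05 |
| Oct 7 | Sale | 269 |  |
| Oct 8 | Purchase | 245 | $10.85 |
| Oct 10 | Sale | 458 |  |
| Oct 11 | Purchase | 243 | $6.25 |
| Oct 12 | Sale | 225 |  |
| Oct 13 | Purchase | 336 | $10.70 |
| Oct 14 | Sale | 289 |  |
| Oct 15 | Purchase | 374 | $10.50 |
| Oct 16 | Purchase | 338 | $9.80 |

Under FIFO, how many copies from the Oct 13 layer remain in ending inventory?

230

Oct 7, 269 sold [FIFO — oldest first]: 128 @ $6.40 + 141 @ $5.40 = $1,580.60
Oct 10, 458 sold [FIFO — oldest first]: 154 @ $5.40 + 224 @ $9.05 + 80 @ $10.85 = $3,726.80
Oct 12, 225 sold [FIFO — oldest first]: 165 @ $10.85 + 60 @ $6.25 = $2,165.25
Oct 14, 289 sold [FIFO — oldest first]: 183 @ $6.25 + 106 @ $10.70 = $2,277.95
Total COGS = $1,580.60 + $3,726.80 + $2,165.25 + $2,277.95 = $9,750.60
Ending inventory: 230 @ $10.70 + 374 @ $10.50 + 338 @ $9.80 = $9,700.40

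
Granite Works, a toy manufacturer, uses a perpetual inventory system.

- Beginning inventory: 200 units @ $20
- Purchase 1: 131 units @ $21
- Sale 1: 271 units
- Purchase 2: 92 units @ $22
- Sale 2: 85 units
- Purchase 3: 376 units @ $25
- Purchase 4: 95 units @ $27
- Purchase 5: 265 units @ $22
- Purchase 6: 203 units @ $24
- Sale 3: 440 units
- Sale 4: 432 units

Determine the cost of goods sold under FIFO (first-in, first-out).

Sale 1 (271) [FIFO — oldest first]: 200 @ $20 + 71 @ $21 = $5,491
Sale 2 (85) [FIFO — oldest first]: 60 @ $21 + 25 @ $22 = $1,810
Sale 3 (440) [FIFO — oldest first]: 67 @ $22 + 373 @ $25 = $10,799
Sale 4 (432) [FIFO — oldest first]: 3 @ $25 + 95 @ $27 + 265 @ $22 + 69 @ $24 = $10,126
Total COGS = $5,491 + $1,810 + $10,799 + $10,126 = $28,226
Ending inventory: 134 @ $24 = $3,216
Check: goods available $31,442 = COGS $28,226 + ending $3,216

COGS = $28,226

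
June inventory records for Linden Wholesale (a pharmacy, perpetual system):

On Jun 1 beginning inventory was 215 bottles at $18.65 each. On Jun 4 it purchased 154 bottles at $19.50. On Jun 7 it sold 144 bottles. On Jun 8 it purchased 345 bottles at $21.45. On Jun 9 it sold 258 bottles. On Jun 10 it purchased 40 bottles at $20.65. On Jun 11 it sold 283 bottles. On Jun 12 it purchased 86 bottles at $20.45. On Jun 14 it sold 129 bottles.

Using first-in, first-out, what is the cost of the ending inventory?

Jun 7, 144 sold [FIFO — oldest first]: 144 @ $18.65 = $2,685.60
Jun 9, 258 sold [FIFO — oldest first]: 71 @ $18.65 + 154 @ $19.50 + 33 @ $21.45 = $5,035.00
Jun 11, 283 sold [FIFO — oldest first]: 283 @ $21.45 = $6,070.35
Jun 14, 129 sold [FIFO — oldest first]: 29 @ $21.45 + 40 @ $20.65 + 60 @ $20.45 = $2,675.05
Total COGS = $2,685.60 + $5,035.00 + $6,070.35 + $2,675.05 = $16,466.00
Ending inventory: 26 @ $20.45 = $531.70

Ending inventory = $531.70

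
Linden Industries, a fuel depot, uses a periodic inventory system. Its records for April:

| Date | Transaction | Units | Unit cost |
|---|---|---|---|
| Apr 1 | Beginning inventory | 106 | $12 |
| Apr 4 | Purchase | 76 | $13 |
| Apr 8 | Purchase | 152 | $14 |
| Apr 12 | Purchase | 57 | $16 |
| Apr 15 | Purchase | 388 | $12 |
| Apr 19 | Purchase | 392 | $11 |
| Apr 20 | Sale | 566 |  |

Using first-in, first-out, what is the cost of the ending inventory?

Ending inventory = $6,868

Apr 20, 566 sold [FIFO — oldest first]: 106 @ $12 + 76 @ $13 + 152 @ $14 + 57 @ $16 + 175 @ $12 = $7,400
Ending inventory: 213 @ $12 + 392 @ $11 = $6,868
Check: goods available $14,268 = COGS $7,400 + ending $6,868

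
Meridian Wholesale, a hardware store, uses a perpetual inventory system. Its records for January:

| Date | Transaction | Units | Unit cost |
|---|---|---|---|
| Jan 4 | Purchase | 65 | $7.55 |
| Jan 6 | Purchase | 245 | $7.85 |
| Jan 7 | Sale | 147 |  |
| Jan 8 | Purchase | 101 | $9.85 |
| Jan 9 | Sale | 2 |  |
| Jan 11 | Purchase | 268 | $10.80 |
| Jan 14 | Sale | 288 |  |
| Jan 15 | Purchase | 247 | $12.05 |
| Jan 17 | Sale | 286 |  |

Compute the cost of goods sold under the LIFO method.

COGS = $7,625.55

Jan 7, 147 sold [LIFO — newest first]: 147 @ $7.85 = $1,153.95
Jan 9, 2 sold [LIFO — newest first]: 2 @ $9.85 = $19.70
Jan 14, 288 sold [LIFO — newest first]: 268 @ $10.80 + 20 @ $9.85 = $3,091.40
Jan 17, 286 sold [LIFO — newest first]: 247 @ $12.05 + 39 @ $9.85 = $3,360.50
Total COGS = $1,153.95 + $19.70 + $3,091.40 + $3,360.50 = $7,625.55
Ending inventory: 65 @ $7.55 + 98 @ $7.85 + 40 @ $9.85 = $1,654.05
Check: goods available $9,279.60 = COGS $7,625.55 + ending $1,654.05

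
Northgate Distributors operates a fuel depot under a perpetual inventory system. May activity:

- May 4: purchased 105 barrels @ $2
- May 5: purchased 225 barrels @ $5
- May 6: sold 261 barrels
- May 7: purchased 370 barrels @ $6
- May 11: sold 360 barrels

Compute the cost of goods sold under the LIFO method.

COGS = $3,357

May 6, 261 sold [LIFO — newest first]: 225 @ $5 + 36 @ $2 = $1,197
May 11, 360 sold [LIFO — newest first]: 360 @ $6 = $2,160
Total COGS = $1,197 + $2,160 = $3,357
Ending inventory: 69 @ $2 + 10 @ $6 = $198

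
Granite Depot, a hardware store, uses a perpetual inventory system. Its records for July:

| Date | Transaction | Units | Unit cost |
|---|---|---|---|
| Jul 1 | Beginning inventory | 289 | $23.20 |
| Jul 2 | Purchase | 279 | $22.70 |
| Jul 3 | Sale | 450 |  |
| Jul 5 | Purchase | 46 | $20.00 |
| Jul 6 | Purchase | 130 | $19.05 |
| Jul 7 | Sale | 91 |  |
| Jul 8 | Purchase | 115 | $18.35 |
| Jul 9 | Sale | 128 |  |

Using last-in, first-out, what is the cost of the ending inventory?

Jul 3, 450 sold [LIFO — newest first]: 279 @ $22.70 + 171 @ $23.20 = $10,300.50
Jul 7, 91 sold [LIFO — newest first]: 91 @ $19.05 = $1,733.55
Jul 9, 128 sold [LIFO — newest first]: 115 @ $18.35 + 13 @ $19.05 = $2,357.90
Total COGS = $10,300.50 + $1,733.55 + $2,357.90 = $14,391.95
Ending inventory: 118 @ $23.20 + 46 @ $20.00 + 26 @ $19.05 = $4,152.90
Check: goods available $18,544.85 = COGS $14,391.95 + ending $4,152.90

Ending inventory = $4,152.90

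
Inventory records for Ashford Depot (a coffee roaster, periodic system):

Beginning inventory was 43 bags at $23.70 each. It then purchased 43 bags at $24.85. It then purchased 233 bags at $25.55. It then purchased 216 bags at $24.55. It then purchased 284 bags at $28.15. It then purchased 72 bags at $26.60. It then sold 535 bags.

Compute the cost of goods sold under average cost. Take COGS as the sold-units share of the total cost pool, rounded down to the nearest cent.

Sale 1, sell 535: 535/891 × $23,253.40 → $13,962.47
Ending inventory (cost pool remaining) = $9,290.93

COGS = $13,962.47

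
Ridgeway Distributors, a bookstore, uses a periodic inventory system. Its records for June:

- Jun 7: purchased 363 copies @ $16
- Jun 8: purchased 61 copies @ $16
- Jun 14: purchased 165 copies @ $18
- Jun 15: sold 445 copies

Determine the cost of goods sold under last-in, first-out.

COGS = $7,450

Jun 15, 445 sold [LIFO — newest first]: 165 @ $18 + 61 @ $16 + 219 @ $16 = $7,450
Ending inventory: 144 @ $16 = $2,304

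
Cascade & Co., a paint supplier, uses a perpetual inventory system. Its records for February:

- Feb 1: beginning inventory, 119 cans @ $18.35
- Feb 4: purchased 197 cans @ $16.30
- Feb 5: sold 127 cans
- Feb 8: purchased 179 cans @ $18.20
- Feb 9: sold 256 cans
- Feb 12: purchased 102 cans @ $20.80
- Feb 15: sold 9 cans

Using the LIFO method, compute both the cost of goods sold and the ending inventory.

COGS = $6,784.55; ending inventory = $3,989.60

Feb 5, 127 sold [LIFO — newest first]: 127 @ $16.30 = $2,070.10
Feb 9, 256 sold [LIFO — newest first]: 179 @ $18.20 + 70 @ $16.30 + 7 @ $18.35 = $4,527.25
Feb 15, 9 sold [LIFO — newest first]: 9 @ $20.80 = $187.20
Total COGS = $2,070.10 + $4,527.25 + $187.20 = $6,784.55
Ending inventory: 112 @ $18.35 + 93 @ $20.80 = $3,989.60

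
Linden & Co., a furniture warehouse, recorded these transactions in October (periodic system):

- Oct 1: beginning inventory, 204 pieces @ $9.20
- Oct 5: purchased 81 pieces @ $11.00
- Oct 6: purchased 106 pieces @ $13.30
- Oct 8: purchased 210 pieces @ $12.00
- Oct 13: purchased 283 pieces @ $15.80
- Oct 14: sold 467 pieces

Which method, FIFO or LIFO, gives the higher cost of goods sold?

LIFO

FIFO COGS: 204 @ $9.20 + 81 @ $11.00 + 106 @ $13.30 + 76 @ $12.00 = $5,089.60
LIFO COGS: 283 @ $15.80 + 184 @ $12.00 = $6,679.40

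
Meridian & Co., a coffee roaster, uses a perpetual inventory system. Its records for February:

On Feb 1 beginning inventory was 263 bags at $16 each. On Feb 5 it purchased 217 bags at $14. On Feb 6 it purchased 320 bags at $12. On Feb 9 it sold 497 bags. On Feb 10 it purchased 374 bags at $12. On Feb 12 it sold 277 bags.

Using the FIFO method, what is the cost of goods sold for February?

Feb 9, 497 sold [FIFO — oldest first]: 263 @ $16 + 217 @ $14 + 17 @ $12 = $7,450
Feb 12, 277 sold [FIFO — oldest first]: 277 @ $12 = $3,324
Total COGS = $7,450 + $3,324 = $10,774
Ending inventory: 26 @ $12 + 374 @ $12 = $4,800
Check: goods available $15,574 = COGS $10,774 + ending $4,800

COGS = $10,774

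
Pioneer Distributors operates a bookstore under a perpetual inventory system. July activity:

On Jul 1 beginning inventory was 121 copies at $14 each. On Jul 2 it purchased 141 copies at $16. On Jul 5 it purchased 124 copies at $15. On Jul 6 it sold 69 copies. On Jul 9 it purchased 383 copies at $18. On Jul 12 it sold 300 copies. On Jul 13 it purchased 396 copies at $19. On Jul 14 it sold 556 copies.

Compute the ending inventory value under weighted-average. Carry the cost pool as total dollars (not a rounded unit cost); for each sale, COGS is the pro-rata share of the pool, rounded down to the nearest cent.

Ending inventory = $4,278.38

After Jul 1: 121 on hand, pool $1,694.00 (≈ $14.0000 each)
After Jul 2: 262 on hand, pool $3,950.00 (≈ $15.0763 each)
After Jul 5: 386 on hand, pool $5,810.00 (≈ $15.0518 each)
Jul 6, sell 69: 69/386 × $5,810.00 → $1,038.57
After Jul 9: 700 on hand, pool $11,665.43 (≈ $16.6649 each)
Jul 12, sell 300: 300/700 × $11,665.43 → $4,999.47
After Jul 13: 796 on hand, pool $14,189.96 (≈ $17.8266 each)
Jul 14, sell 556: 556/796 × $14,189.96 → $9,911.58
Total COGS = $1,038.57 + $4,999.47 + $9,911.58 = $15,949.62
Ending inventory (cost pool remaining) = $4,278.38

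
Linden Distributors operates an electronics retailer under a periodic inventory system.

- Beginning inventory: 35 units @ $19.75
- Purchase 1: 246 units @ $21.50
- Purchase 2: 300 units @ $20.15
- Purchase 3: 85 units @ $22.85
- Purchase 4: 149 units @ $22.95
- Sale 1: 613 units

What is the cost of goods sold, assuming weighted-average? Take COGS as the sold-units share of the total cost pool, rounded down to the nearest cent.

COGS = $13,077.62

Sale 1, sell 613: 613/815 × $17,387.05 → $13,077.62
Ending inventory (cost pool remaining) = $4,309.43
Check: goods available $17,387.05 = COGS $13,077.62 + ending $4,309.43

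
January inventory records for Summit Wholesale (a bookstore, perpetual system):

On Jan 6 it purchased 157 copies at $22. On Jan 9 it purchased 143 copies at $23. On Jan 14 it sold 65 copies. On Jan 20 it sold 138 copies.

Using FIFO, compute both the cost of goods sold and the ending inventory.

COGS = $4,512; ending inventory = $2,231

Jan 14, 65 sold [FIFO — oldest first]: 65 @ $22 = $1,430
Jan 20, 138 sold [FIFO — oldest first]: 92 @ $22 + 46 @ $23 = $3,082
Total COGS = $1,430 + $3,082 = $4,512
Ending inventory: 97 @ $23 = $2,231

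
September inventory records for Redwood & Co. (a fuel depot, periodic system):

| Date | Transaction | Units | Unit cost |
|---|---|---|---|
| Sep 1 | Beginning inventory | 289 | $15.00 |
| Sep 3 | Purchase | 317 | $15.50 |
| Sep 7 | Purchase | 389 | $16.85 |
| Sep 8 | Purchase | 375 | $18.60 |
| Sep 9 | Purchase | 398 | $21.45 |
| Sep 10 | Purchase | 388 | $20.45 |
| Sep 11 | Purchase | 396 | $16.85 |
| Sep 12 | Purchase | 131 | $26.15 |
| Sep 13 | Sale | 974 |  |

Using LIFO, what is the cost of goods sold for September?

Sep 13, 974 sold [LIFO — newest first]: 131 @ $26.15 + 396 @ $16.85 + 388 @ $20.45 + 59 @ $21.45 = $19,298.40
Ending inventory: 289 @ $15.00 + 317 @ $15.50 + 389 @ $16.85 + 375 @ $18.60 + 339 @ $21.45 = $30,049.70

COGS = $19,298.40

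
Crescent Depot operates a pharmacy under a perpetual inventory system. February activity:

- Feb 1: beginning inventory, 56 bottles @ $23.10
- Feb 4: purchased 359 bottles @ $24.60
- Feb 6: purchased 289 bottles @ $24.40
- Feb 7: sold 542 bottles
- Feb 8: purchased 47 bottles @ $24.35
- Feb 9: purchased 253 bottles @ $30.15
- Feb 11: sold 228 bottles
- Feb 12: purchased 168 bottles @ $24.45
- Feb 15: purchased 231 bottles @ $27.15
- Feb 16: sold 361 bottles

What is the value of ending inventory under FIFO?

Feb 7, 542 sold [FIFO — oldest first]: 56 @ $23.10 + 359 @ $24.60 + 127 @ $24.40 = $13,223.80
Feb 11, 228 sold [FIFO — oldest first]: 162 @ $24.40 + 47 @ $24.35 + 19 @ $30.15 = $5,670.10
Feb 16, 361 sold [FIFO — oldest first]: 234 @ $30.15 + 127 @ $24.45 = $10,160.25
Total COGS = $13,223.80 + $5,670.10 + $10,160.25 = $29,054.15
Ending inventory: 41 @ $24.45 + 231 @ $27.15 = $7,274.10

Ending inventory = $7,274.10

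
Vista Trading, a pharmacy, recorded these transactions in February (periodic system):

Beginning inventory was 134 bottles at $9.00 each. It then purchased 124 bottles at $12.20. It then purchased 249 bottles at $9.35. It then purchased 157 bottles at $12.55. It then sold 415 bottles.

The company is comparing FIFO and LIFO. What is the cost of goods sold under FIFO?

FIFO COGS: 134 @ $9.00 + 124 @ $12.20 + 157 @ $9.35 = $4,186.75
LIFO COGS: 157 @ $12.55 + 249 @ $9.35 + 9 @ $12.20 = $4,408.30

COGS = $4,186.75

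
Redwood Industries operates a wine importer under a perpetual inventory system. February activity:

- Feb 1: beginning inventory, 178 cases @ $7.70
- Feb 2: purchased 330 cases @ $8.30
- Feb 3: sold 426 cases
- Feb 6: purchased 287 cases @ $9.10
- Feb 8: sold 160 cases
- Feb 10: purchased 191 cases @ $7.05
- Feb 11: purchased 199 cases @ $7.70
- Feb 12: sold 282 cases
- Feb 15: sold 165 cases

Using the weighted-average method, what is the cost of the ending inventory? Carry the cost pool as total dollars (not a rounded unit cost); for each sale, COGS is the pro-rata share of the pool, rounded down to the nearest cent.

After Feb 1: 178 on hand, pool $1,370.60 (≈ $7.7000 each)
After Feb 2: 508 on hand, pool $4,109.60 (≈ $8.0898 each)
Feb 3, sell 426: 426/508 × $4,109.60 → $3,446.23
After Feb 6: 369 on hand, pool $3,275.07 (≈ $8.8755 each)
Feb 8, sell 160: 160/369 × $3,275.07 → $1,420.08
After Feb 10: 400 on hand, pool $3,201.54 (≈ $8.0038 each)
After Feb 11: 599 on hand, pool $4,733.84 (≈ $7.9029 each)
Feb 12, sell 282: 282/599 × $4,733.84 → $2,228.61
Feb 15, sell 165: 165/317 × $2,505.23 → $1,303.98
Total COGS = $3,446.23 + $1,420.08 + $2,228.61 + $1,303.98 = $8,398.90
Ending inventory (cost pool remaining) = $1,201.25

Ending inventory = $1,201.25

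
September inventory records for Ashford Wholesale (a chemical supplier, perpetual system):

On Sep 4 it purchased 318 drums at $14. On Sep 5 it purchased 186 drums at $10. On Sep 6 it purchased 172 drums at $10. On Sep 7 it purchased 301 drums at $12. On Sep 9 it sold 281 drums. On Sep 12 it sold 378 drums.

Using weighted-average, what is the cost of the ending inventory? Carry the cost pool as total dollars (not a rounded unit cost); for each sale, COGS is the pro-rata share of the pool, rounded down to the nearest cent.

After Sep 4: 318 on hand, pool $4,452.00 (≈ $14.0000 each)
After Sep 5: 504 on hand, pool $6,312.00 (≈ $12.5238 each)
After Sep 6: 676 on hand, pool $8,032.00 (≈ $11.8817 each)
After Sep 7: 977 on hand, pool $11,644.00 (≈ $11.9181 each)
Sep 9, sell 281: 281/977 × $11,644.00 → $3,348.99
Sep 12, sell 378: 378/696 × $8,295.01 → $4,505.04
Total COGS = $3,348.99 + $4,505.04 = $7,854.03
Ending inventory (cost pool remaining) = $3,789.97
Check: goods available $11,644.00 = COGS $7,854.03 + ending $3,789.97

Ending inventory = $3,789.97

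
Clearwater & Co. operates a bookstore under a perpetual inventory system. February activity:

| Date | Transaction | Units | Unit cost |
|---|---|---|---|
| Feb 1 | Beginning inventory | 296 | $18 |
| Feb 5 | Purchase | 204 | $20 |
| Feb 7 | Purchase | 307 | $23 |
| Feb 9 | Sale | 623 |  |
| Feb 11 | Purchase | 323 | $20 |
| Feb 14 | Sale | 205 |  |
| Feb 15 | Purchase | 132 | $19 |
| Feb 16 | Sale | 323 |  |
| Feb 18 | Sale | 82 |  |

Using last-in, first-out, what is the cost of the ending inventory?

Ending inventory = $522

Feb 9, 623 sold [LIFO — newest first]: 307 @ $23 + 204 @ $20 + 112 @ $18 = $13,157
Feb 14, 205 sold [LIFO — newest first]: 205 @ $20 = $4,100
Feb 16, 323 sold [LIFO — newest first]: 132 @ $19 + 118 @ $20 + 73 @ $18 = $6,182
Feb 18, 82 sold [LIFO — newest first]: 82 @ $18 = $1,476
Total COGS = $13,157 + $4,100 + $6,182 + $1,476 = $24,915
Ending inventory: 29 @ $18 = $522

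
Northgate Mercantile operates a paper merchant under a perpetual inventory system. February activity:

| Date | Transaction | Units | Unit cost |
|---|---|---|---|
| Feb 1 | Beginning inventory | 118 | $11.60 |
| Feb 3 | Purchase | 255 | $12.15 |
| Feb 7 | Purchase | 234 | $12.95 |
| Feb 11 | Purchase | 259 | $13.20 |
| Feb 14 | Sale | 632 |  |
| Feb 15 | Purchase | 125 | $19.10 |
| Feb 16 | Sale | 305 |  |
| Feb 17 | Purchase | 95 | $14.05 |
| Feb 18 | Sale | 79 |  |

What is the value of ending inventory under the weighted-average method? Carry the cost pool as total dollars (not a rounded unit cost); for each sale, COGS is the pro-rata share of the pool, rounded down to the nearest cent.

Ending inventory = $1,004.22

After Feb 1: 118 on hand, pool $1,368.80 (≈ $11.6000 each)
After Feb 3: 373 on hand, pool $4,467.05 (≈ $11.9760 each)
After Feb 7: 607 on hand, pool $7,497.35 (≈ $12.3515 each)
After Feb 11: 866 on hand, pool $10,916.15 (≈ $12.6053 each)
Feb 14, sell 632: 632/866 × $10,916.15 → $7,966.52
After Feb 15: 359 on hand, pool $5,337.13 (≈ $14.8667 each)
Feb 16, sell 305: 305/359 × $5,337.13 → $4,534.33
After Feb 17: 149 on hand, pool $2,137.55 (≈ $14.3460 each)
Feb 18, sell 79: 79/149 × $2,137.55 → $1,133.33
Total COGS = $7,966.52 + $4,534.33 + $1,133.33 = $13,634.18
Ending inventory (cost pool remaining) = $1,004.22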